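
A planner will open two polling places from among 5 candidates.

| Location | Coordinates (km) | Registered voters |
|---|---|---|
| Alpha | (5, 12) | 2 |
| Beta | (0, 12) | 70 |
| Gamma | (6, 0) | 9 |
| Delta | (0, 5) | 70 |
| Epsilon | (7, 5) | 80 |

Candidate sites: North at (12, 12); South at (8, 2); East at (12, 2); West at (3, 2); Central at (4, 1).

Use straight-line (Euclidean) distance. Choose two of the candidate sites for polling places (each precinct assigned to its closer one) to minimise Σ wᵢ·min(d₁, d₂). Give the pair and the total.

Evaluate every pair (each demand assigned to the nearer of the two):
  {South, West}: total = 1326.6
  {West, Central}: total = 1468.3
  {North, West}: total = 1474.3
  {East, West}: total = 1480.7
  {South, Central}: total = 1509.3
  {North, Central}: total = 1649.4
  {East, Central}: total = 1657.5
  {North, South}: total = 1730.5
  {South, East}: total = 1793.8
  {North, East}: total = 2243.2
Best pair: {South, West} with total 1326.6.

{South, West}, total 1326.6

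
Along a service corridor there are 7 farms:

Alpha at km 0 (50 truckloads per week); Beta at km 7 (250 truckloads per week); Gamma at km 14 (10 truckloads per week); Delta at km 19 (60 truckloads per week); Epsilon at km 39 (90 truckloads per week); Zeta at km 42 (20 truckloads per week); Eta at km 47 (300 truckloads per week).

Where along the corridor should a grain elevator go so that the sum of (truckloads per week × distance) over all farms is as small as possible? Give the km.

For a sum of weighted absolute distances on a line, the optimum is the weighted median (not the mean). Total weight W = 780; half-weight = 390.
Sort by position and accumulate weight:
  km 0 (Alpha, w=50) → cum 50
  km 7 (Beta, w=250) → cum 300
  km 14 (Gamma, w=10) → cum 310
  km 19 (Delta, w=60) → cum 370
  km 39 (Epsilon, w=90) → cum 460  ≥ 390 → median here
  km 42 (Zeta, w=20) → cum 480
  km 47 (Eta, w=300) → cum 780
Optimal location: km 39.

x = 39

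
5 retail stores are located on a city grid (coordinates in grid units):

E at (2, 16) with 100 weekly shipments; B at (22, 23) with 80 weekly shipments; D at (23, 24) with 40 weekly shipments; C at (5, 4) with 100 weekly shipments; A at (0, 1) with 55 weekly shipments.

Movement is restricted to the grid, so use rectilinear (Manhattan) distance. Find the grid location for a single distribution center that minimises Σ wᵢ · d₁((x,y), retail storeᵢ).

(5, 16)

Manhattan distance separates: Σwᵢ(|x−xᵢ|+|y−yᵢ|) = Σwᵢ|x−xᵢ| + Σwᵢ|y−yᵢ|, so x and y are optimised independently as 1-D weighted medians.
Total weight W = 375; half = 187.5.
x-coordinate, sorted with cumulative weight:
  x=0 (A, w=55) cum 55
  x=2 (E, w=100) cum 155
  x=5 (C, w=100) cum 255  ← median
  x=22 (B, w=80) cum 335
  x=23 (D, w=40) cum 375
⇒ x* = 5
y-coordinate, sorted with cumulative weight:
  y=1 (A, w=55) cum 55
  y=4 (C, w=100) cum 155
  y=16 (E, w=100) cum 255  ← median
  y=23 (B, w=80) cum 335
  y=24 (D, w=40) cum 375
⇒ y* = 16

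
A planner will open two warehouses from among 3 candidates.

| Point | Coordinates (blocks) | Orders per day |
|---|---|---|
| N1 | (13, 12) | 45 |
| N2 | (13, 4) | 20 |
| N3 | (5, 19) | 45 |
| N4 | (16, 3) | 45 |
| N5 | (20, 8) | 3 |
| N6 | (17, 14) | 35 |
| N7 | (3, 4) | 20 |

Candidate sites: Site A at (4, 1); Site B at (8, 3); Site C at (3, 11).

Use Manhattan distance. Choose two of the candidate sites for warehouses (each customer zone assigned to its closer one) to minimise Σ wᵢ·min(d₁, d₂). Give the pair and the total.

Evaluate every pair (each demand assigned to the nearer of the two):
  {Site B, Site C}: total = 2191
  {Site A, Site C}: total = 2550
  {Site A, Site B}: total = 2796
Best pair: {Site B, Site C} with total 2191.

{Site B, Site C}, total 2191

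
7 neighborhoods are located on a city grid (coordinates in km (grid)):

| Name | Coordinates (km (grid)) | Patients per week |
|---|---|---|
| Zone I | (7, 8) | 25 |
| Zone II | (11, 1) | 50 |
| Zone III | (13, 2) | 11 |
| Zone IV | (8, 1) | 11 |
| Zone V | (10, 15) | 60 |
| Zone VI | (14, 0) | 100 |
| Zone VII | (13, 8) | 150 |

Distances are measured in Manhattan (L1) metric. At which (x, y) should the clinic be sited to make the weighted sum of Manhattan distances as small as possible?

Manhattan distance separates: Σwᵢ(|x−xᵢ|+|y−yᵢ|) = Σwᵢ|x−xᵢ| + Σwᵢ|y−yᵢ|, so x and y are optimised independently as 1-D weighted medians.
Total weight W = 407; half = 203.5.
x-coordinate, sorted with cumulative weight:
  x=7 (Zone I, w=25) cum 25
  x=8 (Zone IV, w=11) cum 36
  x=10 (Zone V, w=60) cum 96
  x=11 (Zone II, w=50) cum 146
  x=13 (Zone III, w=11) cum 157
  x=13 (Zone VII, w=150) cum 307  ← median
  x=14 (Zone VI, w=100) cum 407
⇒ x* = 13
y-coordinate, sorted with cumulative weight:
  y=0 (Zone VI, w=100) cum 100
  y=1 (Zone II, w=50) cum 150
  y=1 (Zone IV, w=11) cum 161
  y=2 (Zone III, w=11) cum 172
  y=8 (Zone I, w=25) cum 197
  y=8 (Zone VII, w=150) cum 347  ← median
  y=15 (Zone V, w=60) cum 407
⇒ y* = 8

(13, 8)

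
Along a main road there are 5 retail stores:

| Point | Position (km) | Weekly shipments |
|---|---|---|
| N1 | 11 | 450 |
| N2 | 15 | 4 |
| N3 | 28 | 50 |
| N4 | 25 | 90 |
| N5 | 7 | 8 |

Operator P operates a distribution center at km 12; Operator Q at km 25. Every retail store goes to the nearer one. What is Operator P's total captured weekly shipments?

The indifferent point is the midpoint (12+25)/2 = 18.5; retail stores left of it (closer to Operator P at 12) go to Operator P, those right go to Operator Q.
  N5 at 7 (w=8) → Operator P
  N1 at 11 (w=450) → Operator P
  N2 at 15 (w=4) → Operator P
  N4 at 25 (w=90) → Operator Q
  N3 at 28 (w=50) → Operator Q
Operator P captures 462; Operator Q captures 140.

462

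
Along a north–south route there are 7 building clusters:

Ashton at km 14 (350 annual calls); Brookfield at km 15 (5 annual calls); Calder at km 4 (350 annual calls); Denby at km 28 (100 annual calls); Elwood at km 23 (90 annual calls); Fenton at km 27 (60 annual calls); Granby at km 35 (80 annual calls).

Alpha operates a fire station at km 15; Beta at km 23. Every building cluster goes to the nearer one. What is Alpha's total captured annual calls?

The indifferent point is the midpoint (15+23)/2 = 19; building clusters left of it (closer to Alpha at 15) go to Alpha, those right go to Beta.
  Calder at 4 (w=350) → Alpha
  Ashton at 14 (w=350) → Alpha
  Brookfield at 15 (w=5) → Alpha
  Elwood at 23 (w=90) → Beta
  Fenton at 27 (w=60) → Beta
  Denby at 28 (w=100) → Beta
  Granby at 35 (w=80) → Beta
Alpha captures 705; Beta captures 330.

705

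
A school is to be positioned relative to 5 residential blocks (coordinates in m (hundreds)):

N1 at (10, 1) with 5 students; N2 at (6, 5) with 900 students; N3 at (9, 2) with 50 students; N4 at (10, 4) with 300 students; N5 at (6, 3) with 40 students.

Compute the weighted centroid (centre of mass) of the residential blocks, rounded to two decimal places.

(7.06, 4.58)

The minimiser of Σwᵢ‖p−pᵢ‖² is the weighted centroid p* = (Σwᵢpᵢ)/(Σwᵢ).
Σwᵢ = 1295.
Σwᵢxᵢ = 5·10 + 900·6 + 50·9 + 300·10 + 40·6 = 9140.
Σwᵢyᵢ = 5·1 + 900·5 + 50·2 + 300·4 + 40·3 = 5925.
x* = 9140/1295 = 7.06, y* = 5925/1295 = 4.58.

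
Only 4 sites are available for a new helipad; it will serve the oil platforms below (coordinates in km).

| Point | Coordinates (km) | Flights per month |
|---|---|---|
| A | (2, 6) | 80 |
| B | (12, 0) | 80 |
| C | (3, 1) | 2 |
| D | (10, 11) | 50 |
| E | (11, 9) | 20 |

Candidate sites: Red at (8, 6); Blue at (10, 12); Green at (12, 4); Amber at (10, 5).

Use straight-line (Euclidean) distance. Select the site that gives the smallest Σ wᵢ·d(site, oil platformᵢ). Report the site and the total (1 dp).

Red, total 1425.1 km

Total weighted distance at each candidate:
  Red (8, 6): total = 1425.1
  Blue (10, 12): total = 1912.6
  Green (12, 4): total = 1620.8
  Amber (10, 5): total = 1474.4
Minimum is at Red with total 1425.1 km.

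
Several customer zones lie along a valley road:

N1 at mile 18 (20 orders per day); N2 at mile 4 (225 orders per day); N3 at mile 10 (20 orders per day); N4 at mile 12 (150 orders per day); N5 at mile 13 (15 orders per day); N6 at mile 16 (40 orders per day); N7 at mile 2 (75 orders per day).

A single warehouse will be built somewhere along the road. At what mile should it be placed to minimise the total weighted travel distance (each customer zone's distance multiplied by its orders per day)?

For a sum of weighted absolute distances on a line, the optimum is the weighted median (not the mean). Total weight W = 545; half-weight = 272.5.
Sort by position and accumulate weight:
  mile 2 (N7, w=75) → cum 75
  mile 4 (N2, w=225) → cum 300  ≥ 272.5 → median here
  mile 10 (N3, w=20) → cum 320
  mile 12 (N4, w=150) → cum 470
  mile 13 (N5, w=15) → cum 485
  mile 16 (N6, w=40) → cum 525
  mile 18 (N1, w=20) → cum 545
Optimal location: mile 4.

x = 4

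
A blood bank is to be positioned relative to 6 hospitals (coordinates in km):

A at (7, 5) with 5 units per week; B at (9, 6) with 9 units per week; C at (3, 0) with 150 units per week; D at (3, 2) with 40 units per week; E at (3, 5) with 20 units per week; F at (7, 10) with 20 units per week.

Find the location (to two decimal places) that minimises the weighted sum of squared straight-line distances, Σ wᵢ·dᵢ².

(3.63, 1.88)

The minimiser of Σwᵢ‖p−pᵢ‖² is the weighted centroid p* = (Σwᵢpᵢ)/(Σwᵢ).
Σwᵢ = 244.
Σwᵢxᵢ = 5·7 + 9·9 + 150·3 + 40·3 + 20·3 + 20·7 = 886.
Σwᵢyᵢ = 5·5 + 9·6 + 150·0 + 40·2 + 20·5 + 20·10 = 459.
x* = 886/244 = 3.63, y* = 459/244 = 1.88.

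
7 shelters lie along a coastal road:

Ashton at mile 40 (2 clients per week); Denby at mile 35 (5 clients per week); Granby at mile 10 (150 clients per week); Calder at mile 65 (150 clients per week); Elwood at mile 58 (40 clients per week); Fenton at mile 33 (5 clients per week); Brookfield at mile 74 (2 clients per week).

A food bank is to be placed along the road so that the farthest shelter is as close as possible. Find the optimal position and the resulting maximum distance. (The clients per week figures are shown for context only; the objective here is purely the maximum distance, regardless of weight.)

The 1-center on a line is the midpoint of the two extreme points: leftmost at 10, rightmost at 74.
Optimal location = (10 + 74)/2 = 42; maximum distance = (74 − 10)/2 = 32.

location 42, max distance 32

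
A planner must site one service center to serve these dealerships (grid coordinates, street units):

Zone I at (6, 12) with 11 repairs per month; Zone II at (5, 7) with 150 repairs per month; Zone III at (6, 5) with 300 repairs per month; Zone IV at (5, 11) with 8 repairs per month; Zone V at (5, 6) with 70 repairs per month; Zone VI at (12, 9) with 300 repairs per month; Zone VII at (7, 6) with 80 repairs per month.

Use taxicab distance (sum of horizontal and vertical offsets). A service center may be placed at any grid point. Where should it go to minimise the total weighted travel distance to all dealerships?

(6, 7)

Manhattan distance separates: Σwᵢ(|x−xᵢ|+|y−yᵢ|) = Σwᵢ|x−xᵢ| + Σwᵢ|y−yᵢ|, so x and y are optimised independently as 1-D weighted medians.
Total weight W = 919; half = 459.5.
x-coordinate, sorted with cumulative weight:
  x=5 (Zone II, w=150) cum 150
  x=5 (Zone IV, w=8) cum 158
  x=5 (Zone V, w=70) cum 228
  x=6 (Zone I, w=11) cum 239
  x=6 (Zone III, w=300) cum 539  ← median
  x=7 (Zone VII, w=80) cum 619
  x=12 (Zone VI, w=300) cum 919
⇒ x* = 6
y-coordinate, sorted with cumulative weight:
  y=5 (Zone III, w=300) cum 300
  y=6 (Zone V, w=70) cum 370
  y=6 (Zone VII, w=80) cum 450
  y=7 (Zone II, w=150) cum 600  ← median
  y=9 (Zone VI, w=300) cum 900
  y=11 (Zone IV, w=8) cum 908
  y=12 (Zone I, w=11) cum 919
⇒ y* = 7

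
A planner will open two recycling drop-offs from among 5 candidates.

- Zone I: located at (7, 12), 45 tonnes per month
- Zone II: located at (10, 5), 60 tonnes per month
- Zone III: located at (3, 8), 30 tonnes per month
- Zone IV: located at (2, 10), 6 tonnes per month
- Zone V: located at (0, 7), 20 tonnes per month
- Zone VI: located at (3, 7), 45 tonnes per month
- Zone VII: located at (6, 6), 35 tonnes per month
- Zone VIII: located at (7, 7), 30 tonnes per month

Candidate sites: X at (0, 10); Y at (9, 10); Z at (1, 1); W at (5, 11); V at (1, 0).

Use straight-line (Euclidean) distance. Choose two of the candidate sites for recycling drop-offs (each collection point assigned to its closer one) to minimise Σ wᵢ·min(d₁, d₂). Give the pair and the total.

{X, Y}, total 1087.5

Evaluate every pair (each demand assigned to the nearer of the two):
  {X, Y}: total = 1087.5
  {Y, W}: total = 1146.2
  {X, W}: total = 1253.0
  {Z, W}: total = 1331.9
  {W, V}: total = 1338.3
  {Y, Z}: total = 1354.4
  {Y, V}: total = 1391.4
  {X, Z}: total = 1765.6
  {X, V}: total = 1797.3
  {Z, V}: total = 2335.8
Best pair: {X, Y} with total 1087.5.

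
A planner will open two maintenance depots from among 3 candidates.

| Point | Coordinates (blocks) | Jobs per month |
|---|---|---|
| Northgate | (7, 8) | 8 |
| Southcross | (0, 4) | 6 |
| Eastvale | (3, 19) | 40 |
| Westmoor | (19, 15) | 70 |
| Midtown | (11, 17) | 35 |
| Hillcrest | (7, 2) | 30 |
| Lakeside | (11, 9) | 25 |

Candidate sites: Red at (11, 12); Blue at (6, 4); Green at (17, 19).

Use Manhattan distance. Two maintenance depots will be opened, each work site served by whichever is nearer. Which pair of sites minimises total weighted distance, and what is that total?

{Blue, Green}, total 1676

Evaluate every pair (each demand assigned to the nearer of the two):
  {Blue, Green}: total = 1676
  {Red, Blue}: total = 1786
  {Red, Green}: total = 1828
Best pair: {Blue, Green} with total 1676.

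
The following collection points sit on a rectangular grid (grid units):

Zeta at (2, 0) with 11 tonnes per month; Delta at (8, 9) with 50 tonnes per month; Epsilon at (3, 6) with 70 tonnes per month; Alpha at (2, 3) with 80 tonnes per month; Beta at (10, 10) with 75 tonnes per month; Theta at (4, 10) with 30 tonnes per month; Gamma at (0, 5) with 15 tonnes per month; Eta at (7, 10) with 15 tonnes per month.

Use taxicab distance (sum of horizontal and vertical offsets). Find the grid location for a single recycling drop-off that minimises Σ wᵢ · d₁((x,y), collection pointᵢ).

(3, 6)

Manhattan distance separates: Σwᵢ(|x−xᵢ|+|y−yᵢ|) = Σwᵢ|x−xᵢ| + Σwᵢ|y−yᵢ|, so x and y are optimised independently as 1-D weighted medians.
Total weight W = 346; half = 173.
x-coordinate, sorted with cumulative weight:
  x=0 (Gamma, w=15) cum 15
  x=2 (Zeta, w=11) cum 26
  x=2 (Alpha, w=80) cum 106
  x=3 (Epsilon, w=70) cum 176  ← median
  x=4 (Theta, w=30) cum 206
  x=7 (Eta, w=15) cum 221
  x=8 (Delta, w=50) cum 271
  x=10 (Beta, w=75) cum 346
⇒ x* = 3
y-coordinate, sorted with cumulative weight:
  y=0 (Zeta, w=11) cum 11
  y=3 (Alpha, w=80) cum 91
  y=5 (Gamma, w=15) cum 106
  y=6 (Epsilon, w=70) cum 176  ← median
  y=9 (Delta, w=50) cum 226
  y=10 (Beta, w=75) cum 301
  y=10 (Theta, w=30) cum 331
  y=10 (Eta, w=15) cum 346
⇒ y* = 6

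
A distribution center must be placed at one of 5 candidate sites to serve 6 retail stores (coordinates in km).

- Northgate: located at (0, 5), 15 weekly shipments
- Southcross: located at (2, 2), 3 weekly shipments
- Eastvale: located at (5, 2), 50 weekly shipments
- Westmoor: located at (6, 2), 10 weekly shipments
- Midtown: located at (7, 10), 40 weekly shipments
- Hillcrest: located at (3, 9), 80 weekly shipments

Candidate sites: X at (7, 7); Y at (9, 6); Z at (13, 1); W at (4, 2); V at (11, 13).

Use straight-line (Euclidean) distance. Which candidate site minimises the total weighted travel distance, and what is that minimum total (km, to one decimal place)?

Total weighted distance at each candidate:
  X (7, 7): total = 928.4
  Y (9, 6): total = 1208.4
  Z (13, 1): total = 2168.1
  W (4, 2): total = 1058.4
  V (11, 13): total = 1909.5
Minimum is at X with total 928.4 km.

X, total 928.4 km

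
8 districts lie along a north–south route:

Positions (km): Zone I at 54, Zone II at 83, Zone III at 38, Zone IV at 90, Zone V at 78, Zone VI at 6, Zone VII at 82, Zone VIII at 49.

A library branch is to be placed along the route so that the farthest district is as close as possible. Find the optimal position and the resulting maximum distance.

The 1-center on a line is the midpoint of the two extreme points: leftmost at 6, rightmost at 90.
Optimal location = (6 + 90)/2 = 48; maximum distance = (90 − 6)/2 = 42.

location 48, max distance 42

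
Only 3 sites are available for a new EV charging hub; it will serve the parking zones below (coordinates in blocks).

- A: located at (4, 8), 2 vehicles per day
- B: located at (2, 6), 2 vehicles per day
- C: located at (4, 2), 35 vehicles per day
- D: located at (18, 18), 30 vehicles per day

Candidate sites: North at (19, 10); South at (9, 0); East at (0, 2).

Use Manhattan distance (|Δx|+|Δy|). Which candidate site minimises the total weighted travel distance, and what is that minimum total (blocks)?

Total weighted distance at each candidate:
  North (19, 10): total = 1151
  South (9, 0): total = 1107
  East (0, 2): total = 1192
Minimum is at South with total 1107 blocks.

South, total 1107 blocks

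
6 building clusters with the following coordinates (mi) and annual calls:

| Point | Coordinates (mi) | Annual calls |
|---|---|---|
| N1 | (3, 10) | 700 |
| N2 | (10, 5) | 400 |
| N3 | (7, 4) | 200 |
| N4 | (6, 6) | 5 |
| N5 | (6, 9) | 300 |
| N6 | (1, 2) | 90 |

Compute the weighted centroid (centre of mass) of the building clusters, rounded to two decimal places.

The minimiser of Σwᵢ‖p−pᵢ‖² is the weighted centroid p* = (Σwᵢpᵢ)/(Σwᵢ).
Σwᵢ = 1695.
Σwᵢxᵢ = 700·3 + 400·10 + 200·7 + 5·6 + 300·6 + 90·1 = 9420.
Σwᵢyᵢ = 700·10 + 400·5 + 200·4 + 5·6 + 300·9 + 90·2 = 12710.
x* = 9420/1695 = 5.56, y* = 12710/1695 = 7.50.

(5.56, 7.50)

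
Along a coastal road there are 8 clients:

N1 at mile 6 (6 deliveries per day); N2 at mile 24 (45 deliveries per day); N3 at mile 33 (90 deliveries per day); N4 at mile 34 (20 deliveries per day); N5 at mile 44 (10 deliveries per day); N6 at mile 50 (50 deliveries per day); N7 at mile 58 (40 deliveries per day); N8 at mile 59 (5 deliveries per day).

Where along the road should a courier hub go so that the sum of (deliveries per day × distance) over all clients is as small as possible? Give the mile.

For a sum of weighted absolute distances on a line, the optimum is the weighted median (not the mean). Total weight W = 266; half-weight = 133.
Sort by position and accumulate weight:
  mile 6 (N1, w=6) → cum 6
  mile 24 (N2, w=45) → cum 51
  mile 33 (N3, w=90) → cum 141  ≥ 133 → median here
  mile 34 (N4, w=20) → cum 161
  mile 44 (N5, w=10) → cum 171
  mile 50 (N6, w=50) → cum 221
  mile 58 (N7, w=40) → cum 261
  mile 59 (N8, w=5) → cum 266
Optimal location: mile 33.

x = 33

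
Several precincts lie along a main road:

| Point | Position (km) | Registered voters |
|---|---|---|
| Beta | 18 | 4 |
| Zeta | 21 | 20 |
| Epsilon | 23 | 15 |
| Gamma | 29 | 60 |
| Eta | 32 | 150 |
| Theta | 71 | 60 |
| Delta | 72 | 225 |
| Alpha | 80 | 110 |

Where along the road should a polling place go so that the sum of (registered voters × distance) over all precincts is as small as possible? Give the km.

x = 72

For a sum of weighted absolute distances on a line, the optimum is the weighted median (not the mean). Total weight W = 644; half-weight = 322.
Sort by position and accumulate weight:
  km 18 (Beta, w=4) → cum 4
  km 21 (Zeta, w=20) → cum 24
  km 23 (Epsilon, w=15) → cum 39
  km 29 (Gamma, w=60) → cum 99
  km 32 (Eta, w=150) → cum 249
  km 71 (Theta, w=60) → cum 309
  km 72 (Delta, w=225) → cum 534  ≥ 322 → median here
  km 80 (Alpha, w=110) → cum 644
Optimal location: km 72.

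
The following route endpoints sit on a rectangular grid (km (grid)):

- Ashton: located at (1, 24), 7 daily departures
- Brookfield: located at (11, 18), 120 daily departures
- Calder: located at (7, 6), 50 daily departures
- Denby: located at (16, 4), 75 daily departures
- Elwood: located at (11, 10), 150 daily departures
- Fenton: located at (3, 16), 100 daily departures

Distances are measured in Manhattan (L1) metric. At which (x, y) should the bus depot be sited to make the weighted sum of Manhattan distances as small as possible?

Manhattan distance separates: Σwᵢ(|x−xᵢ|+|y−yᵢ|) = Σwᵢ|x−xᵢ| + Σwᵢ|y−yᵢ|, so x and y are optimised independently as 1-D weighted medians.
Total weight W = 502; half = 251.
x-coordinate, sorted with cumulative weight:
  x=1 (Ashton, w=7) cum 7
  x=3 (Fenton, w=100) cum 107
  x=7 (Calder, w=50) cum 157
  x=11 (Brookfield, w=120) cum 277  ← median
  x=11 (Elwood, w=150) cum 427
  x=16 (Denby, w=75) cum 502
⇒ x* = 11
y-coordinate, sorted with cumulative weight:
  y=4 (Denby, w=75) cum 75
  y=6 (Calder, w=50) cum 125
  y=10 (Elwood, w=150) cum 275  ← median
  y=16 (Fenton, w=100) cum 375
  y=18 (Brookfield, w=120) cum 495
  y=24 (Ashton, w=7) cum 502
⇒ y* = 10

(11, 10)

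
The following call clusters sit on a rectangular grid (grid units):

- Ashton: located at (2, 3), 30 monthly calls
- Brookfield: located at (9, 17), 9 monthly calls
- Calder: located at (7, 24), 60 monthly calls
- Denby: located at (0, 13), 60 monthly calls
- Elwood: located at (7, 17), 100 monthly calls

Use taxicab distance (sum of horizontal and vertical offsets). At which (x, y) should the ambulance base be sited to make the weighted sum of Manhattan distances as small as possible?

(7, 17)

Manhattan distance separates: Σwᵢ(|x−xᵢ|+|y−yᵢ|) = Σwᵢ|x−xᵢ| + Σwᵢ|y−yᵢ|, so x and y are optimised independently as 1-D weighted medians.
Total weight W = 259; half = 129.5.
x-coordinate, sorted with cumulative weight:
  x=0 (Denby, w=60) cum 60
  x=2 (Ashton, w=30) cum 90
  x=7 (Calder, w=60) cum 150  ← median
  x=7 (Elwood, w=100) cum 250
  x=9 (Brookfield, w=9) cum 259
⇒ x* = 7
y-coordinate, sorted with cumulative weight:
  y=3 (Ashton, w=30) cum 30
  y=13 (Denby, w=60) cum 90
  y=17 (Brookfield, w=9) cum 99
  y=17 (Elwood, w=100) cum 199  ← median
  y=24 (Calder, w=60) cum 259
⇒ y* = 17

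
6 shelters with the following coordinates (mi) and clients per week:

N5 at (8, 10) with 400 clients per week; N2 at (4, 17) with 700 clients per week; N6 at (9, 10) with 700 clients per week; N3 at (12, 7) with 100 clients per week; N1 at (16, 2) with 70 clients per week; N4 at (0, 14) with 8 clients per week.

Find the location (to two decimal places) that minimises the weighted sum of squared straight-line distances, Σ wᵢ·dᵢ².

The minimiser of Σwᵢ‖p−pᵢ‖² is the weighted centroid p* = (Σwᵢpᵢ)/(Σwᵢ).
Σwᵢ = 1978.
Σwᵢxᵢ = 400·8 + 700·4 + 700·9 + 100·12 + 70·16 + 8·0 = 14620.
Σwᵢyᵢ = 400·10 + 700·17 + 700·10 + 100·7 + 70·2 + 8·14 = 23852.
x* = 14620/1978 = 7.39, y* = 23852/1978 = 12.06.

(7.39, 12.06)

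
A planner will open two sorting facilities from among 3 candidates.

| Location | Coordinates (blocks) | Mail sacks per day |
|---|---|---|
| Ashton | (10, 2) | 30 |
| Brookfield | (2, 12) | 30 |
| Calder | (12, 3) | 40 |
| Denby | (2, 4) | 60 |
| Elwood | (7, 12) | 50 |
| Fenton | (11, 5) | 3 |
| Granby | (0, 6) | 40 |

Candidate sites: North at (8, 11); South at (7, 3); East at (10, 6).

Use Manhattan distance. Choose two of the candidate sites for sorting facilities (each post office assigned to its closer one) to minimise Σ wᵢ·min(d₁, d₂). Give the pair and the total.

Evaluate every pair (each demand assigned to the nearer of the two):
  {North, South}: total = 1408
  {North, East}: total = 1636
  {South, East}: total = 1956
Best pair: {North, South} with total 1408.

{North, South}, total 1408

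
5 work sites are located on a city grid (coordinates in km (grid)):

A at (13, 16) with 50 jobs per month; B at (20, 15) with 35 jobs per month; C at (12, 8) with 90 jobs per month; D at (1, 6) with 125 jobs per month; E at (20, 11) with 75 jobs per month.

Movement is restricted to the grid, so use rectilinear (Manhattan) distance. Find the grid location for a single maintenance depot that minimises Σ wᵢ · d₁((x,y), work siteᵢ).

Manhattan distance separates: Σwᵢ(|x−xᵢ|+|y−yᵢ|) = Σwᵢ|x−xᵢ| + Σwᵢ|y−yᵢ|, so x and y are optimised independently as 1-D weighted medians.
Total weight W = 375; half = 187.5.
x-coordinate, sorted with cumulative weight:
  x=1 (D, w=125) cum 125
  x=12 (C, w=90) cum 215  ← median
  x=13 (A, w=50) cum 265
  x=20 (B, w=35) cum 300
  x=20 (E, w=75) cum 375
⇒ x* = 12
y-coordinate, sorted with cumulative weight:
  y=6 (D, w=125) cum 125
  y=8 (C, w=90) cum 215  ← median
  y=11 (E, w=75) cum 290
  y=15 (B, w=35) cum 325
  y=16 (A, w=50) cum 375
⇒ y* = 8

(12, 8)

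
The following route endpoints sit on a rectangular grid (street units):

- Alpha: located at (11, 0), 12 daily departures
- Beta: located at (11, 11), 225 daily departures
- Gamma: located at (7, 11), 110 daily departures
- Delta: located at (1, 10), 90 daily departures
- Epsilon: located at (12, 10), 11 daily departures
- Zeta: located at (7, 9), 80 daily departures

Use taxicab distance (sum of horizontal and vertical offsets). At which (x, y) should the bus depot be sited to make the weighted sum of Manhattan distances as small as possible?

(7, 11)

Manhattan distance separates: Σwᵢ(|x−xᵢ|+|y−yᵢ|) = Σwᵢ|x−xᵢ| + Σwᵢ|y−yᵢ|, so x and y are optimised independently as 1-D weighted medians.
Total weight W = 528; half = 264.
x-coordinate, sorted with cumulative weight:
  x=1 (Delta, w=90) cum 90
  x=7 (Gamma, w=110) cum 200
  x=7 (Zeta, w=80) cum 280  ← median
  x=11 (Alpha, w=12) cum 292
  x=11 (Beta, w=225) cum 517
  x=12 (Epsilon, w=11) cum 528
⇒ x* = 7
y-coordinate, sorted with cumulative weight:
  y=0 (Alpha, w=12) cum 12
  y=9 (Zeta, w=80) cum 92
  y=10 (Delta, w=90) cum 182
  y=10 (Epsilon, w=11) cum 193
  y=11 (Beta, w=225) cum 418  ← median
  y=11 (Gamma, w=110) cum 528
⇒ y* = 11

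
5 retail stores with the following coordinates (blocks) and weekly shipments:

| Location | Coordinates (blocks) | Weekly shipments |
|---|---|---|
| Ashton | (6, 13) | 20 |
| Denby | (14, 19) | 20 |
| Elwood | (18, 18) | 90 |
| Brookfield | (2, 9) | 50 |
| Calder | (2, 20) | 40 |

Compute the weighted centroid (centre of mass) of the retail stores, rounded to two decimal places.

The minimiser of Σwᵢ‖p−pᵢ‖² is the weighted centroid p* = (Σwᵢpᵢ)/(Σwᵢ).
Σwᵢ = 220.
Σwᵢxᵢ = 20·6 + 20·14 + 90·18 + 50·2 + 40·2 = 2200.
Σwᵢyᵢ = 20·13 + 20·19 + 90·18 + 50·9 + 40·20 = 3510.
x* = 2200/220 = 10.00, y* = 3510/220 = 15.95.

(10.00, 15.95)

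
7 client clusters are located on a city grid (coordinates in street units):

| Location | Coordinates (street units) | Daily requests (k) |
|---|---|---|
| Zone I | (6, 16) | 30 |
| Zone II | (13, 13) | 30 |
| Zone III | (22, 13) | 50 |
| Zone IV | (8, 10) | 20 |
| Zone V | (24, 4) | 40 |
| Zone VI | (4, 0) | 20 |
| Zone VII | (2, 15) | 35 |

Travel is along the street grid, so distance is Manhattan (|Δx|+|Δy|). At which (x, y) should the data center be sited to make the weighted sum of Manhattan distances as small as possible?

Manhattan distance separates: Σwᵢ(|x−xᵢ|+|y−yᵢ|) = Σwᵢ|x−xᵢ| + Σwᵢ|y−yᵢ|, so x and y are optimised independently as 1-D weighted medians.
Total weight W = 225; half = 112.5.
x-coordinate, sorted with cumulative weight:
  x=2 (Zone VII, w=35) cum 35
  x=4 (Zone VI, w=20) cum 55
  x=6 (Zone I, w=30) cum 85
  x=8 (Zone IV, w=20) cum 105
  x=13 (Zone II, w=30) cum 135  ← median
  x=22 (Zone III, w=50) cum 185
  x=24 (Zone V, w=40) cum 225
⇒ x* = 13
y-coordinate, sorted with cumulative weight:
  y=0 (Zone VI, w=20) cum 20
  y=4 (Zone V, w=40) cum 60
  y=10 (Zone IV, w=20) cum 80
  y=13 (Zone II, w=30) cum 110
  y=13 (Zone III, w=50) cum 160  ← median
  y=15 (Zone VII, w=35) cum 195
  y=16 (Zone I, w=30) cum 225
⇒ y* = 13

(13, 13)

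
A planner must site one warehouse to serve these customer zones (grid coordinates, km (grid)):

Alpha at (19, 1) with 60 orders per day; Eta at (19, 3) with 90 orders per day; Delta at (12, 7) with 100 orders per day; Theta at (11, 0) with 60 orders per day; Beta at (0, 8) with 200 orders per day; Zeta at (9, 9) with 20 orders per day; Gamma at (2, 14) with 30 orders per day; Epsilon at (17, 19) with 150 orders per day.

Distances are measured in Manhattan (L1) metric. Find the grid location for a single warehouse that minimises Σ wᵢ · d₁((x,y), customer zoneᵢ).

(12, 8)

Manhattan distance separates: Σwᵢ(|x−xᵢ|+|y−yᵢ|) = Σwᵢ|x−xᵢ| + Σwᵢ|y−yᵢ|, so x and y are optimised independently as 1-D weighted medians.
Total weight W = 710; half = 355.
x-coordinate, sorted with cumulative weight:
  x=0 (Beta, w=200) cum 200
  x=2 (Gamma, w=30) cum 230
  x=9 (Zeta, w=20) cum 250
  x=11 (Theta, w=60) cum 310
  x=12 (Delta, w=100) cum 410  ← median
  x=17 (Epsilon, w=150) cum 560
  x=19 (Alpha, w=60) cum 620
  x=19 (Eta, w=90) cum 710
⇒ x* = 12
y-coordinate, sorted with cumulative weight:
  y=0 (Theta, w=60) cum 60
  y=1 (Alpha, w=60) cum 120
  y=3 (Eta, w=90) cum 210
  y=7 (Delta, w=100) cum 310
  y=8 (Beta, w=200) cum 510  ← median
  y=9 (Zeta, w=20) cum 530
  y=14 (Gamma, w=30) cum 560
  y=19 (Epsilon, w=150) cum 710
⇒ y* = 8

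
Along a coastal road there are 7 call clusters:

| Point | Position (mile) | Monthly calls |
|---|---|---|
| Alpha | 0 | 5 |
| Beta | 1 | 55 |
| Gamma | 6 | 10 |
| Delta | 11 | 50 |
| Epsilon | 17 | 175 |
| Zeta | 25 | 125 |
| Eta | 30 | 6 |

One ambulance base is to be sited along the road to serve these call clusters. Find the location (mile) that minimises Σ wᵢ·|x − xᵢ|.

x = 17

For a sum of weighted absolute distances on a line, the optimum is the weighted median (not the mean). Total weight W = 426; half-weight = 213.
Sort by position and accumulate weight:
  mile 0 (Alpha, w=5) → cum 5
  mile 1 (Beta, w=55) → cum 60
  mile 6 (Gamma, w=10) → cum 70
  mile 11 (Delta, w=50) → cum 120
  mile 17 (Epsilon, w=175) → cum 295  ≥ 213 → median here
  mile 25 (Zeta, w=125) → cum 420
  mile 30 (Eta, w=6) → cum 426
Optimal location: mile 17.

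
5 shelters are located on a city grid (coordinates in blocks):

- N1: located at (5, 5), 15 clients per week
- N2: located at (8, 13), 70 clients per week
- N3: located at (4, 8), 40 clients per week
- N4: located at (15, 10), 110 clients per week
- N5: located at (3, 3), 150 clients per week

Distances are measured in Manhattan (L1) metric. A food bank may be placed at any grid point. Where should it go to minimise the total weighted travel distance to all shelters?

(5, 8)

Manhattan distance separates: Σwᵢ(|x−xᵢ|+|y−yᵢ|) = Σwᵢ|x−xᵢ| + Σwᵢ|y−yᵢ|, so x and y are optimised independently as 1-D weighted medians.
Total weight W = 385; half = 192.5.
x-coordinate, sorted with cumulative weight:
  x=3 (N5, w=150) cum 150
  x=4 (N3, w=40) cum 190
  x=5 (N1, w=15) cum 205  ← median
  x=8 (N2, w=70) cum 275
  x=15 (N4, w=110) cum 385
⇒ x* = 5
y-coordinate, sorted with cumulative weight:
  y=3 (N5, w=150) cum 150
  y=5 (N1, w=15) cum 165
  y=8 (N3, w=40) cum 205  ← median
  y=10 (N4, w=110) cum 315
  y=13 (N2, w=70) cum 385
⇒ y* = 8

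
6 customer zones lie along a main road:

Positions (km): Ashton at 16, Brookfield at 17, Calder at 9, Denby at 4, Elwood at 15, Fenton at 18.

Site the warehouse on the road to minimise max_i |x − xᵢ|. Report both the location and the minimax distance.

location 11, max distance 7

The 1-center on a line is the midpoint of the two extreme points: leftmost at 4, rightmost at 18.
Optimal location = (4 + 18)/2 = 11; maximum distance = (18 − 4)/2 = 7.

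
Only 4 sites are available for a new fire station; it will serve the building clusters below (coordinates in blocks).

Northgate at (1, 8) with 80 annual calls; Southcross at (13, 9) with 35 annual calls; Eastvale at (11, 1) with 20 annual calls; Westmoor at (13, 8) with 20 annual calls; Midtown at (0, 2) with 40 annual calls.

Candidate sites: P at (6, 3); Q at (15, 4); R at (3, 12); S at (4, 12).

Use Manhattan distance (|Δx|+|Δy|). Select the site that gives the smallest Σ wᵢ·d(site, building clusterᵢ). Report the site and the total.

Total weighted distance at each candidate:
  P (6, 3): total = 1915
  Q (15, 4): total = 2625
  R (3, 12): total = 2115
  S (4, 12): total = 2160
Minimum is at P with total 1915 blocks.

P, total 1915 blocks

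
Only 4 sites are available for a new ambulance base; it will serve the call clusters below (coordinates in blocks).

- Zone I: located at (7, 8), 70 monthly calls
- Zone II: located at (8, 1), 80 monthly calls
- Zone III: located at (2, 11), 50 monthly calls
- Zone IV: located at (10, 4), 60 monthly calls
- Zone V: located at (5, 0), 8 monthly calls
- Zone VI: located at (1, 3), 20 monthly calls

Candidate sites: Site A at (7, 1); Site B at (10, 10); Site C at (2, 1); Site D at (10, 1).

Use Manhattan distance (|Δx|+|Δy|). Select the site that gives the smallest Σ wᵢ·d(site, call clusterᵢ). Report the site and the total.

Total weighted distance at each candidate:
  Site A (7, 1): total = 1864
  Site B (10, 10): total = 2480
  Site C (2, 1): total = 2572
  Site D (10, 1): total = 2208
Minimum is at Site A with total 1864 blocks.

Site A, total 1864 blocks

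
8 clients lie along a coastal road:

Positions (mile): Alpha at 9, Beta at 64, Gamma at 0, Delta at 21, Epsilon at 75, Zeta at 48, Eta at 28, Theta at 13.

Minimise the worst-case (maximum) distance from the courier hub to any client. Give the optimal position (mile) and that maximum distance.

The 1-center on a line is the midpoint of the two extreme points: leftmost at 0, rightmost at 75.
Optimal location = (0 + 75)/2 = 37.5; maximum distance = (75 − 0)/2 = 37.5.

location 37.5, max distance 37.5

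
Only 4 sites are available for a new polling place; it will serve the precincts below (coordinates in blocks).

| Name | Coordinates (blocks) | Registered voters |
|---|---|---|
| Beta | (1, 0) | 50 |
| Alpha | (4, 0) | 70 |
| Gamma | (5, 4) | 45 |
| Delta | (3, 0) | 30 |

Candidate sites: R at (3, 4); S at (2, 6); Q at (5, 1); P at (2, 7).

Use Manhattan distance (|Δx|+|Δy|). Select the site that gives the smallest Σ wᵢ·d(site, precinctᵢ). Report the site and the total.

Total weighted distance at each candidate:
  R (3, 4): total = 860
  S (2, 6): total = 1345
  Q (5, 1): total = 615
  P (2, 7): total = 1540
Minimum is at Q with total 615 blocks.

Q, total 615 blocks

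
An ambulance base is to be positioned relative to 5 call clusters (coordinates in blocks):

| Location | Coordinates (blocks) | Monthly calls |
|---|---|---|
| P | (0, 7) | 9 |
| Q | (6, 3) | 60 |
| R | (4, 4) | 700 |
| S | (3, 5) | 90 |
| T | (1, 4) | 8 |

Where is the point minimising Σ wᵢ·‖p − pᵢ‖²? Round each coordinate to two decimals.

The minimiser of Σwᵢ‖p−pᵢ‖² is the weighted centroid p* = (Σwᵢpᵢ)/(Σwᵢ).
Σwᵢ = 867.
Σwᵢxᵢ = 9·0 + 60·6 + 700·4 + 90·3 + 8·1 = 3438.
Σwᵢyᵢ = 9·7 + 60·3 + 700·4 + 90·5 + 8·4 = 3525.
x* = 3438/867 = 3.97, y* = 3525/867 = 4.07.

(3.97, 4.07)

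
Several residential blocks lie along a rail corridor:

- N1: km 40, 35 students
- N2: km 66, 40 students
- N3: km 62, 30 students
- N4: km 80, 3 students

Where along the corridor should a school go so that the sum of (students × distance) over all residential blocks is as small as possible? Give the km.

For a sum of weighted absolute distances on a line, the optimum is the weighted median (not the mean). Total weight W = 108; half-weight = 54.
Sort by position and accumulate weight:
  km 40 (N1, w=35) → cum 35
  km 62 (N3, w=30) → cum 65  ≥ 54 → median here
  km 66 (N2, w=40) → cum 105
  km 80 (N4, w=3) → cum 108
Optimal location: km 62.

x = 62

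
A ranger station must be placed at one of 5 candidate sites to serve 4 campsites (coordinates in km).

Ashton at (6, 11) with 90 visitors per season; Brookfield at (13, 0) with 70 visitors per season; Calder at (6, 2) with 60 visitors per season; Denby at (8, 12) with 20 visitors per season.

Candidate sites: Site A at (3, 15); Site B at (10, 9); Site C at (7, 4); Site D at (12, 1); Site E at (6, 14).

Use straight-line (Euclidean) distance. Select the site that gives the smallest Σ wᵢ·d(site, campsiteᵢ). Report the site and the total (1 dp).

Site C, total 1436.6 km

Total weighted distance at each candidate:
  Site A (3, 15): total = 2629.1
  Site B (10, 9): total = 1622.4
  Site C (7, 4): total = 1436.6
  Site D (12, 1): total = 1747.6
  Site E (6, 14): total = 2142.2
Minimum is at Site C with total 1436.6 km.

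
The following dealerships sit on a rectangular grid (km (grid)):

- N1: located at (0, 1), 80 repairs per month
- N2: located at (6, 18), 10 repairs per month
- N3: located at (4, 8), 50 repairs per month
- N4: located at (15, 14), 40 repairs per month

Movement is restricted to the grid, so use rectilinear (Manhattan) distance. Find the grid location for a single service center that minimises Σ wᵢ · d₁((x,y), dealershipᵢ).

(4, 8)

Manhattan distance separates: Σwᵢ(|x−xᵢ|+|y−yᵢ|) = Σwᵢ|x−xᵢ| + Σwᵢ|y−yᵢ|, so x and y are optimised independently as 1-D weighted medians.
Total weight W = 180; half = 90.
x-coordinate, sorted with cumulative weight:
  x=0 (N1, w=80) cum 80
  x=4 (N3, w=50) cum 130  ← median
  x=6 (N2, w=10) cum 140
  x=15 (N4, w=40) cum 180
⇒ x* = 4
y-coordinate, sorted with cumulative weight:
  y=1 (N1, w=80) cum 80
  y=8 (N3, w=50) cum 130  ← median
  y=14 (N4, w=40) cum 170
  y=18 (N2, w=10) cum 180
⇒ y* = 8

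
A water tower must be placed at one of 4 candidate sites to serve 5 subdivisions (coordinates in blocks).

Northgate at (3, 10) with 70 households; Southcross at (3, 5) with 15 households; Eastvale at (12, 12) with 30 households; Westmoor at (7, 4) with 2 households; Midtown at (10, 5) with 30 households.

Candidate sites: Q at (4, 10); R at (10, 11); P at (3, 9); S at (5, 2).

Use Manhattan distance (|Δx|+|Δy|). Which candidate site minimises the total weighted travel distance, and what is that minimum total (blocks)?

Total weighted distance at each candidate:
  Q (4, 10): total = 808
  R (10, 11): total = 1045
  P (3, 9): total = 838
  S (5, 2): total = 1533
Minimum is at Q with total 808 blocks.

Q, total 808 blocks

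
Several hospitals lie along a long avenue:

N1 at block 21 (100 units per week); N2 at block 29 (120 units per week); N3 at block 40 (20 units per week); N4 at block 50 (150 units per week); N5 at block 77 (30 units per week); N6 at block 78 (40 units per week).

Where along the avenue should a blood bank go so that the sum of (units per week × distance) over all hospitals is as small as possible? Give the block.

For a sum of weighted absolute distances on a line, the optimum is the weighted median (not the mean). Total weight W = 460; half-weight = 230.
Sort by position and accumulate weight:
  block 21 (N1, w=100) → cum 100
  block 29 (N2, w=120) → cum 220
  block 40 (N3, w=20) → cum 240  ≥ 230 → median here
  block 50 (N4, w=150) → cum 390
  block 77 (N5, w=30) → cum 420
  block 78 (N6, w=40) → cum 460
Optimal location: block 40.

x = 40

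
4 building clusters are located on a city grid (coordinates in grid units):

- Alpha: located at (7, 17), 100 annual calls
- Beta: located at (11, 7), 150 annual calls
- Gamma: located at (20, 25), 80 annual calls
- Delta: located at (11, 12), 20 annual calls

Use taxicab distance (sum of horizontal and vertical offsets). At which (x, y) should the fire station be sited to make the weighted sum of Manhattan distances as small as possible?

(11, 17)

Manhattan distance separates: Σwᵢ(|x−xᵢ|+|y−yᵢ|) = Σwᵢ|x−xᵢ| + Σwᵢ|y−yᵢ|, so x and y are optimised independently as 1-D weighted medians.
Total weight W = 350; half = 175.
x-coordinate, sorted with cumulative weight:
  x=7 (Alpha, w=100) cum 100
  x=11 (Beta, w=150) cum 250  ← median
  x=11 (Delta, w=20) cum 270
  x=20 (Gamma, w=80) cum 350
⇒ x* = 11
y-coordinate, sorted with cumulative weight:
  y=7 (Beta, w=150) cum 150
  y=12 (Delta, w=20) cum 170
  y=17 (Alpha, w=100) cum 270  ← median
  y=25 (Gamma, w=80) cum 350
⇒ y* = 17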